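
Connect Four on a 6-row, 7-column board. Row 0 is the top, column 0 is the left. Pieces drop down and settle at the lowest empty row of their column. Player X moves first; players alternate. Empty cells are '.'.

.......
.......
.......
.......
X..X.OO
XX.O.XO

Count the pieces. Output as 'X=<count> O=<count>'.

X=5 O=4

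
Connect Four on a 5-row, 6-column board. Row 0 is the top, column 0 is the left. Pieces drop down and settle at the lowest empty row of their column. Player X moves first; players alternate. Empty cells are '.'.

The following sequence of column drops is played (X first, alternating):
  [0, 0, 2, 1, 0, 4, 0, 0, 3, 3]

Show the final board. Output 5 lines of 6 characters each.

Move 1: X drops in col 0, lands at row 4
Move 2: O drops in col 0, lands at row 3
Move 3: X drops in col 2, lands at row 4
Move 4: O drops in col 1, lands at row 4
Move 5: X drops in col 0, lands at row 2
Move 6: O drops in col 4, lands at row 4
Move 7: X drops in col 0, lands at row 1
Move 8: O drops in col 0, lands at row 0
Move 9: X drops in col 3, lands at row 4
Move 10: O drops in col 3, lands at row 3

Answer: O.....
X.....
X.....
O..O..
XOXXO.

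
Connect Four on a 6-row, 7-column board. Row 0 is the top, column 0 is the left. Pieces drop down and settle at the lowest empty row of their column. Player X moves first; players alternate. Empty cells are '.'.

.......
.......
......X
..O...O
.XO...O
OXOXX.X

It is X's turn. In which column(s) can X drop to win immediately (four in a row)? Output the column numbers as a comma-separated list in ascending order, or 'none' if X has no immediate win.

col 0: drop X → no win
col 1: drop X → no win
col 2: drop X → no win
col 3: drop X → no win
col 4: drop X → no win
col 5: drop X → WIN!
col 6: drop X → no win

Answer: 5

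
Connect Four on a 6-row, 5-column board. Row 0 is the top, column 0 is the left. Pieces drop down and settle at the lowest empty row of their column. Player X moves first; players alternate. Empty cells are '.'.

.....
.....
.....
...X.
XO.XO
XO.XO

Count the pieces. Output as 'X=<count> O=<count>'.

X=5 O=4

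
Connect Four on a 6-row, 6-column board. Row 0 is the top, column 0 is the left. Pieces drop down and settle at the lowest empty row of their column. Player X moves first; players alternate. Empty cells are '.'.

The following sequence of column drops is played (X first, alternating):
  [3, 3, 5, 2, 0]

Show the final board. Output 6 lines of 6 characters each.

Answer: ......
......
......
......
...O..
X.OX.X

Derivation:
Move 1: X drops in col 3, lands at row 5
Move 2: O drops in col 3, lands at row 4
Move 3: X drops in col 5, lands at row 5
Move 4: O drops in col 2, lands at row 5
Move 5: X drops in col 0, lands at row 5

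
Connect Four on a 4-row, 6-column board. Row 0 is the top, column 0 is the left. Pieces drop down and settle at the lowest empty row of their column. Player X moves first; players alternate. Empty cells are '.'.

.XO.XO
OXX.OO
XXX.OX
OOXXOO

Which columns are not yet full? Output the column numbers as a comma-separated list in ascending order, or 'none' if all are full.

col 0: top cell = '.' → open
col 1: top cell = 'X' → FULL
col 2: top cell = 'O' → FULL
col 3: top cell = '.' → open
col 4: top cell = 'X' → FULL
col 5: top cell = 'O' → FULL

Answer: 0,3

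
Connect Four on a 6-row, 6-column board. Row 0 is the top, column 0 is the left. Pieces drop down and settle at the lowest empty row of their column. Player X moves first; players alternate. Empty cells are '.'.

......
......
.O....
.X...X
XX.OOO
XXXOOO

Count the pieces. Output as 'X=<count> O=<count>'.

X=7 O=7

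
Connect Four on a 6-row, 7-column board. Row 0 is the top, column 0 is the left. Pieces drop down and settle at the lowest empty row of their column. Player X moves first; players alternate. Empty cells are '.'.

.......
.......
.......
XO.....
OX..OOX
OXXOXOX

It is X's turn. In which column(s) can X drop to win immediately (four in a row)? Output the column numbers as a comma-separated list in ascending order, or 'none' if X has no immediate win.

col 0: drop X → no win
col 1: drop X → no win
col 2: drop X → no win
col 3: drop X → no win
col 4: drop X → no win
col 5: drop X → no win
col 6: drop X → no win

Answer: none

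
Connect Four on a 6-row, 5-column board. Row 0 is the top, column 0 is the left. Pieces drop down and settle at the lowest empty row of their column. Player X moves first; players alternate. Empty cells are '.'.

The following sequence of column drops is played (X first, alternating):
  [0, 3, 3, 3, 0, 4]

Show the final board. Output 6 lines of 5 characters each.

Answer: .....
.....
.....
...O.
X..X.
X..OO

Derivation:
Move 1: X drops in col 0, lands at row 5
Move 2: O drops in col 3, lands at row 5
Move 3: X drops in col 3, lands at row 4
Move 4: O drops in col 3, lands at row 3
Move 5: X drops in col 0, lands at row 4
Move 6: O drops in col 4, lands at row 5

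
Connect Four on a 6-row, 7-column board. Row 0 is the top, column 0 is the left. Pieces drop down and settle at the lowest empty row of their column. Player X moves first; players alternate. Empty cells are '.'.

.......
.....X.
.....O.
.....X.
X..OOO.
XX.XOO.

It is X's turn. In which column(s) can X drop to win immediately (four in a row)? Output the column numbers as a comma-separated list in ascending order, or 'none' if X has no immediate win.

col 0: drop X → no win
col 1: drop X → no win
col 2: drop X → WIN!
col 3: drop X → no win
col 4: drop X → no win
col 5: drop X → no win
col 6: drop X → no win

Answer: 2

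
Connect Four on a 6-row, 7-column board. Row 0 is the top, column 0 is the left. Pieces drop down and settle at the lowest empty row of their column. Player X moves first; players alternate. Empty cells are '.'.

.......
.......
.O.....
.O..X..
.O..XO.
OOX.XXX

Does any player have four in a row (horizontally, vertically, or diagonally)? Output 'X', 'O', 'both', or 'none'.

O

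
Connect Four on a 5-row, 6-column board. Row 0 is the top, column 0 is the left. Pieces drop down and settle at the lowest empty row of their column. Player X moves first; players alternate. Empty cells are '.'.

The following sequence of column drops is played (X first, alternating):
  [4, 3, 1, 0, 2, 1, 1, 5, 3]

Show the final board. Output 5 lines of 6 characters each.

Move 1: X drops in col 4, lands at row 4
Move 2: O drops in col 3, lands at row 4
Move 3: X drops in col 1, lands at row 4
Move 4: O drops in col 0, lands at row 4
Move 5: X drops in col 2, lands at row 4
Move 6: O drops in col 1, lands at row 3
Move 7: X drops in col 1, lands at row 2
Move 8: O drops in col 5, lands at row 4
Move 9: X drops in col 3, lands at row 3

Answer: ......
......
.X....
.O.X..
OXXOXO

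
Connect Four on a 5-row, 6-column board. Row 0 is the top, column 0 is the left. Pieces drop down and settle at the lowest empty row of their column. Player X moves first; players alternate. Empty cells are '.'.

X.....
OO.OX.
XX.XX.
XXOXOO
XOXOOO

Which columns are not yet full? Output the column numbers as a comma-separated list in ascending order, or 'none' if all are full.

col 0: top cell = 'X' → FULL
col 1: top cell = '.' → open
col 2: top cell = '.' → open
col 3: top cell = '.' → open
col 4: top cell = '.' → open
col 5: top cell = '.' → open

Answer: 1,2,3,4,5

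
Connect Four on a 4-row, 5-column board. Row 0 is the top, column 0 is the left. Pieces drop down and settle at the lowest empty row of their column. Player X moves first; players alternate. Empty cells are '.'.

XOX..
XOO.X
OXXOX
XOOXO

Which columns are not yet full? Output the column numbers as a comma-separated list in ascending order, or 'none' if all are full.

Answer: 3,4

Derivation:
col 0: top cell = 'X' → FULL
col 1: top cell = 'O' → FULL
col 2: top cell = 'X' → FULL
col 3: top cell = '.' → open
col 4: top cell = '.' → open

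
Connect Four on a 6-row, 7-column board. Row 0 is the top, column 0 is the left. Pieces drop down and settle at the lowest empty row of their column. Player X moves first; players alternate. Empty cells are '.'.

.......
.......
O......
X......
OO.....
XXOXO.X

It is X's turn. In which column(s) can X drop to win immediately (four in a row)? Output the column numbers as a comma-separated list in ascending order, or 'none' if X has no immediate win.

Answer: none

Derivation:
col 0: drop X → no win
col 1: drop X → no win
col 2: drop X → no win
col 3: drop X → no win
col 4: drop X → no win
col 5: drop X → no win
col 6: drop X → no win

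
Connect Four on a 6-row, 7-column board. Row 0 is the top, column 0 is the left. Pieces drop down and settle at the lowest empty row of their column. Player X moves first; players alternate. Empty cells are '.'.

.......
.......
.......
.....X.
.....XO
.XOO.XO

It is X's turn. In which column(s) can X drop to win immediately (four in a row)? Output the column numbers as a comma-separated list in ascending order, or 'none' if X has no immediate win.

Answer: 5

Derivation:
col 0: drop X → no win
col 1: drop X → no win
col 2: drop X → no win
col 3: drop X → no win
col 4: drop X → no win
col 5: drop X → WIN!
col 6: drop X → no win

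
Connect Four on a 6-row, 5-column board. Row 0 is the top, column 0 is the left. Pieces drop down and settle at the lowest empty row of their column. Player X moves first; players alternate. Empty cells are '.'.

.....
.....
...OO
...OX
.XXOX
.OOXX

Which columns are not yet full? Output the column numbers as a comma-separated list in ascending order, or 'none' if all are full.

Answer: 0,1,2,3,4

Derivation:
col 0: top cell = '.' → open
col 1: top cell = '.' → open
col 2: top cell = '.' → open
col 3: top cell = '.' → open
col 4: top cell = '.' → open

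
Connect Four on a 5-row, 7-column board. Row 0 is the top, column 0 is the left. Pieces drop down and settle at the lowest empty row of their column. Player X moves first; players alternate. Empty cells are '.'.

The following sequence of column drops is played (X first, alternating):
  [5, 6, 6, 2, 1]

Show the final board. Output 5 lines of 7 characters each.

Answer: .......
.......
.......
......X
.XO..XO

Derivation:
Move 1: X drops in col 5, lands at row 4
Move 2: O drops in col 6, lands at row 4
Move 3: X drops in col 6, lands at row 3
Move 4: O drops in col 2, lands at row 4
Move 5: X drops in col 1, lands at row 4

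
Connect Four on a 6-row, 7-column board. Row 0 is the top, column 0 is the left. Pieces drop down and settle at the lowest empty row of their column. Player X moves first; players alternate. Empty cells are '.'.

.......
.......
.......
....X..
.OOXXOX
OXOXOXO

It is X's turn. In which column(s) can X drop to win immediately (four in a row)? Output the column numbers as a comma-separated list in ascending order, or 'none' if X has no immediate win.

Answer: none

Derivation:
col 0: drop X → no win
col 1: drop X → no win
col 2: drop X → no win
col 3: drop X → no win
col 4: drop X → no win
col 5: drop X → no win
col 6: drop X → no win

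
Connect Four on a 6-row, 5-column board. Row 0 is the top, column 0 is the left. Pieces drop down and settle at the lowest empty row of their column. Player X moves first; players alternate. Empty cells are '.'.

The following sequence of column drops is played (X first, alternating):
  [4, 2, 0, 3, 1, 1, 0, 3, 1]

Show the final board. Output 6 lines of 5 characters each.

Answer: .....
.....
.....
.X...
XO.O.
XXOOX

Derivation:
Move 1: X drops in col 4, lands at row 5
Move 2: O drops in col 2, lands at row 5
Move 3: X drops in col 0, lands at row 5
Move 4: O drops in col 3, lands at row 5
Move 5: X drops in col 1, lands at row 5
Move 6: O drops in col 1, lands at row 4
Move 7: X drops in col 0, lands at row 4
Move 8: O drops in col 3, lands at row 4
Move 9: X drops in col 1, lands at row 3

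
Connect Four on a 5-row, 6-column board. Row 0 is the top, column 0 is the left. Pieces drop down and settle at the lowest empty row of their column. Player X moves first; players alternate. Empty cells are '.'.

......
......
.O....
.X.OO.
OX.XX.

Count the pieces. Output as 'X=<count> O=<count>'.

X=4 O=4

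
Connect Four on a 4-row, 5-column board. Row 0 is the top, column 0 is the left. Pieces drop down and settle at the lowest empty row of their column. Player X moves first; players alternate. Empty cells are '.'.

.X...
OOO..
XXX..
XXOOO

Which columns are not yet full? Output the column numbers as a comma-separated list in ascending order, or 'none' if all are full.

col 0: top cell = '.' → open
col 1: top cell = 'X' → FULL
col 2: top cell = '.' → open
col 3: top cell = '.' → open
col 4: top cell = '.' → open

Answer: 0,2,3,4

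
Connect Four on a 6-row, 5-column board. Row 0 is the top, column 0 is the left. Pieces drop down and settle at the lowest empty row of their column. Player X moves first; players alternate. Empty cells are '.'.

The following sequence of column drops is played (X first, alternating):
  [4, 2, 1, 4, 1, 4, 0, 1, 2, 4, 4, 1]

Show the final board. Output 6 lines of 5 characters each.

Move 1: X drops in col 4, lands at row 5
Move 2: O drops in col 2, lands at row 5
Move 3: X drops in col 1, lands at row 5
Move 4: O drops in col 4, lands at row 4
Move 5: X drops in col 1, lands at row 4
Move 6: O drops in col 4, lands at row 3
Move 7: X drops in col 0, lands at row 5
Move 8: O drops in col 1, lands at row 3
Move 9: X drops in col 2, lands at row 4
Move 10: O drops in col 4, lands at row 2
Move 11: X drops in col 4, lands at row 1
Move 12: O drops in col 1, lands at row 2

Answer: .....
....X
.O..O
.O..O
.XX.O
XXO.X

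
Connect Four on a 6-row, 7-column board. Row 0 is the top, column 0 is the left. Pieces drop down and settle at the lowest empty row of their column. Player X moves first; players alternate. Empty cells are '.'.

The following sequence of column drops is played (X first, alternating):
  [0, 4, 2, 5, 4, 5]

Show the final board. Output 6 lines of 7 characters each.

Answer: .......
.......
.......
.......
....XO.
X.X.OO.

Derivation:
Move 1: X drops in col 0, lands at row 5
Move 2: O drops in col 4, lands at row 5
Move 3: X drops in col 2, lands at row 5
Move 4: O drops in col 5, lands at row 5
Move 5: X drops in col 4, lands at row 4
Move 6: O drops in col 5, lands at row 4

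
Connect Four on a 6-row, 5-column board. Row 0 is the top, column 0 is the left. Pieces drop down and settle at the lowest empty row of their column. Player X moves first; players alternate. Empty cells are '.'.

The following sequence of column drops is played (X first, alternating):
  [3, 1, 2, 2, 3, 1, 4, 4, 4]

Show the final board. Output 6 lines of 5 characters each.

Move 1: X drops in col 3, lands at row 5
Move 2: O drops in col 1, lands at row 5
Move 3: X drops in col 2, lands at row 5
Move 4: O drops in col 2, lands at row 4
Move 5: X drops in col 3, lands at row 4
Move 6: O drops in col 1, lands at row 4
Move 7: X drops in col 4, lands at row 5
Move 8: O drops in col 4, lands at row 4
Move 9: X drops in col 4, lands at row 3

Answer: .....
.....
.....
....X
.OOXO
.OXXX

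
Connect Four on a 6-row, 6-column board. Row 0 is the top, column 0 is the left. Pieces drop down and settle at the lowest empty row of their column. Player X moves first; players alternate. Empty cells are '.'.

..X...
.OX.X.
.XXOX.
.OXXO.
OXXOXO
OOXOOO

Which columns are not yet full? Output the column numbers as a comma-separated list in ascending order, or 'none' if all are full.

Answer: 0,1,3,4,5

Derivation:
col 0: top cell = '.' → open
col 1: top cell = '.' → open
col 2: top cell = 'X' → FULL
col 3: top cell = '.' → open
col 4: top cell = '.' → open
col 5: top cell = '.' → open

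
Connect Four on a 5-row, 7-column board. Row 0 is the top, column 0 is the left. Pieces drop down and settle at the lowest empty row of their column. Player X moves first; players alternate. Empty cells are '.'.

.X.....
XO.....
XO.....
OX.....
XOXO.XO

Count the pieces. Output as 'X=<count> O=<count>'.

X=7 O=6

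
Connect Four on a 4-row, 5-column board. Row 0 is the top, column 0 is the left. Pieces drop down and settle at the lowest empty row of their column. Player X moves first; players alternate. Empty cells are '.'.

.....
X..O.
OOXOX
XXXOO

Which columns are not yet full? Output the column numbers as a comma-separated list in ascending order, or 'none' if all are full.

Answer: 0,1,2,3,4

Derivation:
col 0: top cell = '.' → open
col 1: top cell = '.' → open
col 2: top cell = '.' → open
col 3: top cell = '.' → open
col 4: top cell = '.' → open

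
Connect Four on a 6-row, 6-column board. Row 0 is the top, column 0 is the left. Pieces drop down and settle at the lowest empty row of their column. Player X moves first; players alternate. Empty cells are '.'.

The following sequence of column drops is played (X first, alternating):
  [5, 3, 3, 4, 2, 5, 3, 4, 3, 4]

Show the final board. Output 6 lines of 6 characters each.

Answer: ......
......
...X..
...XO.
...XOO
..XOOX

Derivation:
Move 1: X drops in col 5, lands at row 5
Move 2: O drops in col 3, lands at row 5
Move 3: X drops in col 3, lands at row 4
Move 4: O drops in col 4, lands at row 5
Move 5: X drops in col 2, lands at row 5
Move 6: O drops in col 5, lands at row 4
Move 7: X drops in col 3, lands at row 3
Move 8: O drops in col 4, lands at row 4
Move 9: X drops in col 3, lands at row 2
Move 10: O drops in col 4, lands at row 3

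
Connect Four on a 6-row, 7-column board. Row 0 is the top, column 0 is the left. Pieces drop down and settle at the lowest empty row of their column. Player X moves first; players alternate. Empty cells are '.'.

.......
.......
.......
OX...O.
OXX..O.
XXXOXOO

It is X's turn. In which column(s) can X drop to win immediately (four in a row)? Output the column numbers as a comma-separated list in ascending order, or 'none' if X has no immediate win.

Answer: 1

Derivation:
col 0: drop X → no win
col 1: drop X → WIN!
col 2: drop X → no win
col 3: drop X → no win
col 4: drop X → no win
col 5: drop X → no win
col 6: drop X → no win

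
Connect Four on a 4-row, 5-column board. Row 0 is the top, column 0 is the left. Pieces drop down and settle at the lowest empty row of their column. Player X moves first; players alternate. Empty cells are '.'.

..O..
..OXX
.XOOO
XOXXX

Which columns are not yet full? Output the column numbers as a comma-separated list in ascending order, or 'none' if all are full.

col 0: top cell = '.' → open
col 1: top cell = '.' → open
col 2: top cell = 'O' → FULL
col 3: top cell = '.' → open
col 4: top cell = '.' → open

Answer: 0,1,3,4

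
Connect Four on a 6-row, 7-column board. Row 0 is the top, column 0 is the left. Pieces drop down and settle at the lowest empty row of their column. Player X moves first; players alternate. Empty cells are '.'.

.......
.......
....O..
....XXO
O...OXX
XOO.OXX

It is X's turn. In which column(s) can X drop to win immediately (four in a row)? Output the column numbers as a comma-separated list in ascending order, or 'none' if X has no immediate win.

Answer: 5

Derivation:
col 0: drop X → no win
col 1: drop X → no win
col 2: drop X → no win
col 3: drop X → no win
col 4: drop X → no win
col 5: drop X → WIN!
col 6: drop X → no win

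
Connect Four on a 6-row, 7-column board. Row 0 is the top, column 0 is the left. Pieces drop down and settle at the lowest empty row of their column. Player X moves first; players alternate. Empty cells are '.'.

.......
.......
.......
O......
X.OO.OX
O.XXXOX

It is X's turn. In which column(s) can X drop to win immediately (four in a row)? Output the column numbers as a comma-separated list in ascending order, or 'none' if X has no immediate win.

col 0: drop X → no win
col 1: drop X → WIN!
col 2: drop X → no win
col 3: drop X → no win
col 4: drop X → no win
col 5: drop X → no win
col 6: drop X → no win

Answer: 1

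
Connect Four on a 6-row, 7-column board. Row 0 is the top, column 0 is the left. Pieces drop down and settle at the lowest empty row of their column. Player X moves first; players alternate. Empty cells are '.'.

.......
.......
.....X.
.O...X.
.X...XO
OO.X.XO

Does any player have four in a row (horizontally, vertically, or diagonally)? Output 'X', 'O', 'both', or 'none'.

X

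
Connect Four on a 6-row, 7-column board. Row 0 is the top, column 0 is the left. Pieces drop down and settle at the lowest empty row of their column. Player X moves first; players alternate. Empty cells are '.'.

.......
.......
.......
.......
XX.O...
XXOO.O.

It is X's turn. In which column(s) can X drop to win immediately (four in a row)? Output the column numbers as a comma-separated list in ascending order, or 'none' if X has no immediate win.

Answer: none

Derivation:
col 0: drop X → no win
col 1: drop X → no win
col 2: drop X → no win
col 3: drop X → no win
col 4: drop X → no win
col 5: drop X → no win
col 6: drop X → no win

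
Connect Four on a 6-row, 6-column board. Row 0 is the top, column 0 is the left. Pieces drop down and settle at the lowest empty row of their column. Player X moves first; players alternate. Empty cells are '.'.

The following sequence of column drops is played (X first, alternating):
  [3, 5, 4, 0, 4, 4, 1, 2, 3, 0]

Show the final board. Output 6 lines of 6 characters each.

Move 1: X drops in col 3, lands at row 5
Move 2: O drops in col 5, lands at row 5
Move 3: X drops in col 4, lands at row 5
Move 4: O drops in col 0, lands at row 5
Move 5: X drops in col 4, lands at row 4
Move 6: O drops in col 4, lands at row 3
Move 7: X drops in col 1, lands at row 5
Move 8: O drops in col 2, lands at row 5
Move 9: X drops in col 3, lands at row 4
Move 10: O drops in col 0, lands at row 4

Answer: ......
......
......
....O.
O..XX.
OXOXXO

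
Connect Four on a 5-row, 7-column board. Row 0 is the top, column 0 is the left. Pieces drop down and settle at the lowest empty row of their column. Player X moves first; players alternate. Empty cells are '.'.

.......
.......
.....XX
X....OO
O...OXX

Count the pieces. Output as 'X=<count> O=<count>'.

X=5 O=4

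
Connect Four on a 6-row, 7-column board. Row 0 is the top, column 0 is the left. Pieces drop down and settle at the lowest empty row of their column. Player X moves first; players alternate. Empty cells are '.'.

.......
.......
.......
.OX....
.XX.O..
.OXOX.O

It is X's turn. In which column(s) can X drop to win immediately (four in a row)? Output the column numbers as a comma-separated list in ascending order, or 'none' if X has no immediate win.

Answer: 2

Derivation:
col 0: drop X → no win
col 1: drop X → no win
col 2: drop X → WIN!
col 3: drop X → no win
col 4: drop X → no win
col 5: drop X → no win
col 6: drop X → no win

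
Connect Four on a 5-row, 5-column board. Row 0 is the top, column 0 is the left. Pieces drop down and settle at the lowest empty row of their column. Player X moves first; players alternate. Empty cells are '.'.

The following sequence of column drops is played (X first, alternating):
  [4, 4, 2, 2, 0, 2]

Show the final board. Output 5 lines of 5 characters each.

Move 1: X drops in col 4, lands at row 4
Move 2: O drops in col 4, lands at row 3
Move 3: X drops in col 2, lands at row 4
Move 4: O drops in col 2, lands at row 3
Move 5: X drops in col 0, lands at row 4
Move 6: O drops in col 2, lands at row 2

Answer: .....
.....
..O..
..O.O
X.X.X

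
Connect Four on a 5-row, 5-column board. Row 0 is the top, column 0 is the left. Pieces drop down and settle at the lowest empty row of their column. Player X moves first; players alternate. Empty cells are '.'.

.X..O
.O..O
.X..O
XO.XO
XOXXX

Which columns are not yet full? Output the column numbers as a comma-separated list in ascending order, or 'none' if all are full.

Answer: 0,2,3

Derivation:
col 0: top cell = '.' → open
col 1: top cell = 'X' → FULL
col 2: top cell = '.' → open
col 3: top cell = '.' → open
col 4: top cell = 'O' → FULL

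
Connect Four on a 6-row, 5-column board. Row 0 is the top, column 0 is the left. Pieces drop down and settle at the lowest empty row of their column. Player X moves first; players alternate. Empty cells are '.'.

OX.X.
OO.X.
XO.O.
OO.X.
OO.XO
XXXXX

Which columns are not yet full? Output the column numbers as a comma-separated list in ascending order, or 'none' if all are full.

col 0: top cell = 'O' → FULL
col 1: top cell = 'X' → FULL
col 2: top cell = '.' → open
col 3: top cell = 'X' → FULL
col 4: top cell = '.' → open

Answer: 2,4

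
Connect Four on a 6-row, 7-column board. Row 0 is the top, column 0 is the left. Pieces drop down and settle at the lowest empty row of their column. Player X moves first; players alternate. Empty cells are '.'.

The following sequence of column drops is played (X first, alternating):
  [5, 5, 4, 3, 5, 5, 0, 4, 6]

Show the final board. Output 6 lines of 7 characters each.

Move 1: X drops in col 5, lands at row 5
Move 2: O drops in col 5, lands at row 4
Move 3: X drops in col 4, lands at row 5
Move 4: O drops in col 3, lands at row 5
Move 5: X drops in col 5, lands at row 3
Move 6: O drops in col 5, lands at row 2
Move 7: X drops in col 0, lands at row 5
Move 8: O drops in col 4, lands at row 4
Move 9: X drops in col 6, lands at row 5

Answer: .......
.......
.....O.
.....X.
....OO.
X..OXXX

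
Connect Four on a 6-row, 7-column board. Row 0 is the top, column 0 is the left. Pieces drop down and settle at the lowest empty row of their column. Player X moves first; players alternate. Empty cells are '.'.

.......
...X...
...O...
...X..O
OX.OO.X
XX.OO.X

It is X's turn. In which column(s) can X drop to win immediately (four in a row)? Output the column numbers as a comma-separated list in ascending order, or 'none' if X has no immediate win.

col 0: drop X → no win
col 1: drop X → no win
col 2: drop X → no win
col 3: drop X → no win
col 4: drop X → no win
col 5: drop X → no win
col 6: drop X → no win

Answer: none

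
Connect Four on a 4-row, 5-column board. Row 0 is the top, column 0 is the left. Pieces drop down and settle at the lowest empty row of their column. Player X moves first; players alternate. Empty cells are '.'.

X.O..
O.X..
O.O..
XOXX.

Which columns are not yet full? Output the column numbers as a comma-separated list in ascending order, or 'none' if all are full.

col 0: top cell = 'X' → FULL
col 1: top cell = '.' → open
col 2: top cell = 'O' → FULL
col 3: top cell = '.' → open
col 4: top cell = '.' → open

Answer: 1,3,4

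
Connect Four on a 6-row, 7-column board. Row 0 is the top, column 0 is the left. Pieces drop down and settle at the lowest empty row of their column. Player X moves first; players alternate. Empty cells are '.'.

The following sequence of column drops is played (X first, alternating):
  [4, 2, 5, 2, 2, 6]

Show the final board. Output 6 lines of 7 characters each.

Move 1: X drops in col 4, lands at row 5
Move 2: O drops in col 2, lands at row 5
Move 3: X drops in col 5, lands at row 5
Move 4: O drops in col 2, lands at row 4
Move 5: X drops in col 2, lands at row 3
Move 6: O drops in col 6, lands at row 5

Answer: .......
.......
.......
..X....
..O....
..O.XXO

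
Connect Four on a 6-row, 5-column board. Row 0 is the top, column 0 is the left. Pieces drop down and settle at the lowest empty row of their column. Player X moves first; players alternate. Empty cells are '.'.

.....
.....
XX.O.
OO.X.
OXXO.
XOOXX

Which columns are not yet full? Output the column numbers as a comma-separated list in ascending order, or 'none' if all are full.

Answer: 0,1,2,3,4

Derivation:
col 0: top cell = '.' → open
col 1: top cell = '.' → open
col 2: top cell = '.' → open
col 3: top cell = '.' → open
col 4: top cell = '.' → open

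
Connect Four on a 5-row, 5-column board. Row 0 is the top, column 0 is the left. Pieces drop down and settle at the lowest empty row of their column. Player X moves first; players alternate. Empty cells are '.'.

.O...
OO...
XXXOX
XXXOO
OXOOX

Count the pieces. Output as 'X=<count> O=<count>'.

X=9 O=9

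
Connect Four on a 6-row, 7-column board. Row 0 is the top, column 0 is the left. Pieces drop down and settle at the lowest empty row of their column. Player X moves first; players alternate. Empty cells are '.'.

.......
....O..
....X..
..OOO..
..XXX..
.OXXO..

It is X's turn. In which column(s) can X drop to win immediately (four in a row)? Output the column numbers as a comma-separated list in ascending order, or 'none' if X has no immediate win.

Answer: 1

Derivation:
col 0: drop X → no win
col 1: drop X → WIN!
col 2: drop X → no win
col 3: drop X → no win
col 4: drop X → no win
col 5: drop X → no win
col 6: drop X → no win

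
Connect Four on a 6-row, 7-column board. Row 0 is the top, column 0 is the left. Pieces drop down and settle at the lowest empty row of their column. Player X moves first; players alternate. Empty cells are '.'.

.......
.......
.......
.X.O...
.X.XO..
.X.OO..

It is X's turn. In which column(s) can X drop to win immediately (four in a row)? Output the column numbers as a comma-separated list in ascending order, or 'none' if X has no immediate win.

col 0: drop X → no win
col 1: drop X → WIN!
col 2: drop X → no win
col 3: drop X → no win
col 4: drop X → no win
col 5: drop X → no win
col 6: drop X → no win

Answer: 1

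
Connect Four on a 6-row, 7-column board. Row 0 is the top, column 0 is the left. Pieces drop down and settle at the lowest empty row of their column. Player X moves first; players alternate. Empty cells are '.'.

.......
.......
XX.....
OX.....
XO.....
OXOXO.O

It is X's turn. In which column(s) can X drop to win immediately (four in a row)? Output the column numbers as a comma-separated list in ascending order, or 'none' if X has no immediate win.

col 0: drop X → no win
col 1: drop X → no win
col 2: drop X → WIN!
col 3: drop X → no win
col 4: drop X → no win
col 5: drop X → no win
col 6: drop X → no win

Answer: 2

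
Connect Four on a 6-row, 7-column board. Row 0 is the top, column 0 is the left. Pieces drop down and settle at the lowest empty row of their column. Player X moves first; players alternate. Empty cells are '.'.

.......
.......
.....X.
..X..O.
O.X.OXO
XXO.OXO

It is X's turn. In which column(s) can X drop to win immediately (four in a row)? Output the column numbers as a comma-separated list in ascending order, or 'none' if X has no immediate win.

Answer: none

Derivation:
col 0: drop X → no win
col 1: drop X → no win
col 2: drop X → no win
col 3: drop X → no win
col 4: drop X → no win
col 5: drop X → no win
col 6: drop X → no win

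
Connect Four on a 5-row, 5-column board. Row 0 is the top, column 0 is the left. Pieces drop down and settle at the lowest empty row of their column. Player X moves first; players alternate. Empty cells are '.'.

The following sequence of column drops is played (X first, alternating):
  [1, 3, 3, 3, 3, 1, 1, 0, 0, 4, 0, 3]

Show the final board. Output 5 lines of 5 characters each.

Move 1: X drops in col 1, lands at row 4
Move 2: O drops in col 3, lands at row 4
Move 3: X drops in col 3, lands at row 3
Move 4: O drops in col 3, lands at row 2
Move 5: X drops in col 3, lands at row 1
Move 6: O drops in col 1, lands at row 3
Move 7: X drops in col 1, lands at row 2
Move 8: O drops in col 0, lands at row 4
Move 9: X drops in col 0, lands at row 3
Move 10: O drops in col 4, lands at row 4
Move 11: X drops in col 0, lands at row 2
Move 12: O drops in col 3, lands at row 0

Answer: ...O.
...X.
XX.O.
XO.X.
OX.OO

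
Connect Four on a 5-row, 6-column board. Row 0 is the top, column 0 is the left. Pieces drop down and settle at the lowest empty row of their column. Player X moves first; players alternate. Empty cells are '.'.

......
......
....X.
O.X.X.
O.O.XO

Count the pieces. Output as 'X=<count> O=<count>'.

X=4 O=4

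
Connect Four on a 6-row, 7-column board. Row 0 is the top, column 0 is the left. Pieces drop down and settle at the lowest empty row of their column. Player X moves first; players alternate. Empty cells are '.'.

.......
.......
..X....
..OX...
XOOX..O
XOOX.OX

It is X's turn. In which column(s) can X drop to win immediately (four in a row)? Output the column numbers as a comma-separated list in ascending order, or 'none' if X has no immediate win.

col 0: drop X → no win
col 1: drop X → no win
col 2: drop X → no win
col 3: drop X → WIN!
col 4: drop X → no win
col 5: drop X → no win
col 6: drop X → no win

Answer: 3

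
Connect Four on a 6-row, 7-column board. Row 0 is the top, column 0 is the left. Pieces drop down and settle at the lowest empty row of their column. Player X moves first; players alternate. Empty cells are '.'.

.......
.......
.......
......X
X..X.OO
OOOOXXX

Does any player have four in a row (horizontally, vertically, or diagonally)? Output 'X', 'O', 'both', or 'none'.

O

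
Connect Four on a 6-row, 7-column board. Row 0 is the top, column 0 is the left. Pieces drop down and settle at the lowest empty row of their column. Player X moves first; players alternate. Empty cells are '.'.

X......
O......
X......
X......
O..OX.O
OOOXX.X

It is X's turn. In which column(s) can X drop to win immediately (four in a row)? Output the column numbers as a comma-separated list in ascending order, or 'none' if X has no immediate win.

col 1: drop X → no win
col 2: drop X → no win
col 3: drop X → no win
col 4: drop X → no win
col 5: drop X → WIN!
col 6: drop X → no win

Answer: 5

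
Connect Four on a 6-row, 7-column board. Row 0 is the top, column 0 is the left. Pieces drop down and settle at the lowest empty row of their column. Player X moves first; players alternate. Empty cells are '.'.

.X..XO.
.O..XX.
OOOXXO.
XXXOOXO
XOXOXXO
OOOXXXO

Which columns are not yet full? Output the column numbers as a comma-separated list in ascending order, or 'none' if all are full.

Answer: 0,2,3,6

Derivation:
col 0: top cell = '.' → open
col 1: top cell = 'X' → FULL
col 2: top cell = '.' → open
col 3: top cell = '.' → open
col 4: top cell = 'X' → FULL
col 5: top cell = 'O' → FULL
col 6: top cell = '.' → open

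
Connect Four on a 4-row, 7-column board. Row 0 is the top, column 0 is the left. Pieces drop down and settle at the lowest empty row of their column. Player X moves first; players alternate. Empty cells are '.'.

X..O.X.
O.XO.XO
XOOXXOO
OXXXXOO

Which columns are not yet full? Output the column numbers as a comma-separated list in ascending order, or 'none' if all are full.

col 0: top cell = 'X' → FULL
col 1: top cell = '.' → open
col 2: top cell = '.' → open
col 3: top cell = 'O' → FULL
col 4: top cell = '.' → open
col 5: top cell = 'X' → FULL
col 6: top cell = '.' → open

Answer: 1,2,4,6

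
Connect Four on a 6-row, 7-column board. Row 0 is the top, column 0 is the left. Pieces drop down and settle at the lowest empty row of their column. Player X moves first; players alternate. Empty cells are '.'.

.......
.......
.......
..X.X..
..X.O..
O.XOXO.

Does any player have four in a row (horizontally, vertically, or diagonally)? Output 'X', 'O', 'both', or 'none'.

none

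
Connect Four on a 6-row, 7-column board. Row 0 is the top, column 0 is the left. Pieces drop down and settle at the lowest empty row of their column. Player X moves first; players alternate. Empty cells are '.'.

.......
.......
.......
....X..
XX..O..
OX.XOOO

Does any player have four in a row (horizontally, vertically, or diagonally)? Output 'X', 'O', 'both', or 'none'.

none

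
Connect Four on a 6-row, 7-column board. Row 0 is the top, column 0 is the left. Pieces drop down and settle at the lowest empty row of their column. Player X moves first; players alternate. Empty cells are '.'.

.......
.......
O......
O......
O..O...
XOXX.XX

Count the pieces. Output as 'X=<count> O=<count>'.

X=5 O=5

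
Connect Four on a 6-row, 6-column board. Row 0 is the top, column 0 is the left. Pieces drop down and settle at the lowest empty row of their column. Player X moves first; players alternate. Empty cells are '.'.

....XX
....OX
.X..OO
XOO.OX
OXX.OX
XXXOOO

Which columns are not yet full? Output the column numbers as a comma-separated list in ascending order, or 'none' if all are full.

col 0: top cell = '.' → open
col 1: top cell = '.' → open
col 2: top cell = '.' → open
col 3: top cell = '.' → open
col 4: top cell = 'X' → FULL
col 5: top cell = 'X' → FULL

Answer: 0,1,2,3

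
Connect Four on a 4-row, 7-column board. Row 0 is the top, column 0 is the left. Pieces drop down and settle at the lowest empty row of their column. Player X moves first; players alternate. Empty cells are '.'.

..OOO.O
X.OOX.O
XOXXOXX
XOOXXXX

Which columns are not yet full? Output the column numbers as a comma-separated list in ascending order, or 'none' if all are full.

Answer: 0,1,5

Derivation:
col 0: top cell = '.' → open
col 1: top cell = '.' → open
col 2: top cell = 'O' → FULL
col 3: top cell = 'O' → FULL
col 4: top cell = 'O' → FULL
col 5: top cell = '.' → open
col 6: top cell = 'O' → FULL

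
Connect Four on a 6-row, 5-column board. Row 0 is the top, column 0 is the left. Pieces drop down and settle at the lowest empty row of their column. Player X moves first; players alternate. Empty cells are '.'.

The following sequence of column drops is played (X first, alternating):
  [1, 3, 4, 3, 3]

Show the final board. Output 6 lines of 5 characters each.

Answer: .....
.....
.....
...X.
...O.
.X.OX

Derivation:
Move 1: X drops in col 1, lands at row 5
Move 2: O drops in col 3, lands at row 5
Move 3: X drops in col 4, lands at row 5
Move 4: O drops in col 3, lands at row 4
Move 5: X drops in col 3, lands at row 3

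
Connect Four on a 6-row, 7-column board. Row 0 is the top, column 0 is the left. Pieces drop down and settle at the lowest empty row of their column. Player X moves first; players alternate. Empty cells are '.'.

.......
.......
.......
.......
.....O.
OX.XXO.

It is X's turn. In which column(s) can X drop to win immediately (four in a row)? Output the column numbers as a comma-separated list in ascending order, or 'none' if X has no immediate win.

Answer: 2

Derivation:
col 0: drop X → no win
col 1: drop X → no win
col 2: drop X → WIN!
col 3: drop X → no win
col 4: drop X → no win
col 5: drop X → no win
col 6: drop X → no win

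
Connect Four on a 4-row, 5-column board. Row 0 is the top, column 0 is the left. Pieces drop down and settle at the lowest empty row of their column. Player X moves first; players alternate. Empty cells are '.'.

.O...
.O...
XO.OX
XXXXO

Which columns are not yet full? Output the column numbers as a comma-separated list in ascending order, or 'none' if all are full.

col 0: top cell = '.' → open
col 1: top cell = 'O' → FULL
col 2: top cell = '.' → open
col 3: top cell = '.' → open
col 4: top cell = '.' → open

Answer: 0,2,3,4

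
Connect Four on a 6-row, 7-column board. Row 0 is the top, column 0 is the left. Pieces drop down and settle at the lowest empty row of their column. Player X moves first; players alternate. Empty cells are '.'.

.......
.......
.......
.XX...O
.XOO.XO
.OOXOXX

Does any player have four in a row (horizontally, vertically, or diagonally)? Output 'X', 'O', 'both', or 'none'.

none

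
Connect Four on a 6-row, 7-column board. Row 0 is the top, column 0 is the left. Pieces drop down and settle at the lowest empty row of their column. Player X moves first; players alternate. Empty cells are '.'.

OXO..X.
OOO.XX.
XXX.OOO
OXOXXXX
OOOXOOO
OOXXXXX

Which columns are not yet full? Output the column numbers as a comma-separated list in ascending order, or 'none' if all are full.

col 0: top cell = 'O' → FULL
col 1: top cell = 'X' → FULL
col 2: top cell = 'O' → FULL
col 3: top cell = '.' → open
col 4: top cell = '.' → open
col 5: top cell = 'X' → FULL
col 6: top cell = '.' → open

Answer: 3,4,6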